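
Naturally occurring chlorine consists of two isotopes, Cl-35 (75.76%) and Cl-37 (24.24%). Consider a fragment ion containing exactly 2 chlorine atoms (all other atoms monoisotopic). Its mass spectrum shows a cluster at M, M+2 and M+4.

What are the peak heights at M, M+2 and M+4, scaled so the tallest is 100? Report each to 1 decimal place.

The 2 Cl atoms are independent, so intensities follow the terms of (0.7576 + 0.2424)^2.
P(M) = 0.7576^2 = 0.573958
P(M+2) = 2 × 0.7576^1 × 0.2424^1 = 0.367284
P(M+4) = 0.2424^2 = 0.058758
The M peak is largest (0.573958); scaling to 100 gives 100.0 : 64.0 : 10.2.

100.0 : 64.0 : 10.2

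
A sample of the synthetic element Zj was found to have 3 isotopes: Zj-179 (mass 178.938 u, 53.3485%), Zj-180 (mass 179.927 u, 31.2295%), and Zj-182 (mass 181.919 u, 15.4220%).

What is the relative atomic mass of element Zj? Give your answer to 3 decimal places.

Ar = Σ fᵢ·mᵢ = 0.533485 × 178.938 + 0.312295 × 179.927 + 0.154220 × 181.919
= 95.4607 + 56.1903 + 28.0555 = 179.7065 u

179.707 u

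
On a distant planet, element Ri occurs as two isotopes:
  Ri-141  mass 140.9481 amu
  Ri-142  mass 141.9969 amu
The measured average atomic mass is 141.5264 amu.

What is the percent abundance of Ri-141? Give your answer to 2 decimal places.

44.86%

Let x be the fractional abundance of Ri-141; then Ri-142 has abundance 1 − x.
140.9481·x + 141.9969·(1 − x) = 141.5264
(140.9481 − 141.9969)·x = 141.5264 − 141.9969
x = -0.4705 / -1.0488 = 0.44861 → 44.86% Ri-141, 55.14% Ri-142.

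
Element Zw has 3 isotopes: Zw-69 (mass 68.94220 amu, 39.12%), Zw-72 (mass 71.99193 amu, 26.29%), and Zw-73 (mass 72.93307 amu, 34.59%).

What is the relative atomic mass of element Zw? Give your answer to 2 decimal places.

71.12 amu

Average mass = Σ (abundance × isotope mass) = 0.3912 × 68.94220 + 0.2629 × 71.99193 + 0.3459 × 72.93307
= 26.970189 + 18.926678 + 25.227549 = 71.124416 amu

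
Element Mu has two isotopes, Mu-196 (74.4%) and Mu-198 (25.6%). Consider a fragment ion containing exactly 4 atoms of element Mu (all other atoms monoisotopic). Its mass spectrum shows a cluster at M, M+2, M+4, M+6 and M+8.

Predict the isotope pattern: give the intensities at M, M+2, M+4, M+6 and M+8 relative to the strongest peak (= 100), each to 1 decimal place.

The 4 Mu atoms are independent, so intensities follow the terms of (0.744 + 0.256)^4.
P(M) = 0.744^4 = 0.306402
P(M+2) = 4 × 0.744^3 × 0.256^1 = 0.421715
P(M+4) = 6 × 0.744^2 × 0.256^2 = 0.217659
P(M+6) = 4 × 0.744^1 × 0.256^3 = 0.049929
P(M+8) = 0.256^4 = 0.004295
The M+2 peak is largest (0.421715); scaling to 100 gives 72.7 : 100.0 : 51.6 : 11.8 : 1.0.

72.7 : 100.0 : 51.6 : 11.8 : 1.0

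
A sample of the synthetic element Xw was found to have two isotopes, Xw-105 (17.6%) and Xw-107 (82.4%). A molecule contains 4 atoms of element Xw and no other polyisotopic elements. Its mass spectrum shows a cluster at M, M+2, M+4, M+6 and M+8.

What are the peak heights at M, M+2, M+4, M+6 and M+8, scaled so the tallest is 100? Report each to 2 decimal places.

The 4 Xw atoms are independent, so intensities follow the terms of (0.176 + 0.824)^4.
P(M) = 0.176^4 = 0.000960
P(M+2) = 4 × 0.176^3 × 0.824^1 = 0.017969
P(M+4) = 6 × 0.176^2 × 0.824^2 = 0.126192
P(M+6) = 4 × 0.176^1 × 0.824^3 = 0.393871
P(M+8) = 0.824^4 = 0.461008
The M+8 peak is largest (0.461008); scaling to 100 gives 0.21 : 3.90 : 27.37 : 85.44 : 100.00.

0.21 : 3.90 : 27.37 : 85.44 : 100.00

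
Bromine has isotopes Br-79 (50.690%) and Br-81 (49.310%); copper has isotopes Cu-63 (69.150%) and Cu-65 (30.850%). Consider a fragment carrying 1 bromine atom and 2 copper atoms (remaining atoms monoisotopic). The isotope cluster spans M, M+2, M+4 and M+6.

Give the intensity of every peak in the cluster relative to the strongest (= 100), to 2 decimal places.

Bromine pattern (n=1): 0.5069 : 0.4931
Copper pattern (n=2): 0.47817225 : 0.4266555 : 0.09517225
Convolve the two distributions (both contribute in 2-u steps):
  M: 0.5069×0.47817225 = 0.242386
  M+2: 0.5069×0.4266555 + 0.4931×0.47817225 = 0.452058
  M+4: 0.5069×0.09517225 + 0.4931×0.4266555 = 0.258627
  M+6: 0.4931×0.09517225 = 0.046929
Scale to base peak (0.452058) = 100: 53.62 : 100.00 : 57.21 : 10.38

53.62 : 100.00 : 57.21 : 10.38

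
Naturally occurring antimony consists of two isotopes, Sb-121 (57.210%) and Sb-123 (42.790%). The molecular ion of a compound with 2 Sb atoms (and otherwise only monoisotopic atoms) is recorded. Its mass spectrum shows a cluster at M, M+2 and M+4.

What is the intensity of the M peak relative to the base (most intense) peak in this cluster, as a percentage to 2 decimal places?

Binomial terms of (0.57210 + 0.42790)^2: M 0.3273, M+2 0.4896, M+4 0.1831 → M+2 is the base peak.
P(M+2) = C(2,1) × 0.57210^1 × 0.42790^1 = 2 × 0.5721 × 0.4279 = 0.489603 (base)
P(M) = C(2,0) × 0.57210^2 × 0.42790^0 = 1 × 0.32729841 × 1.0000 = 0.327298
Relative intensity = 0.327298 / 0.489603 × 100 = 66.85

66.85%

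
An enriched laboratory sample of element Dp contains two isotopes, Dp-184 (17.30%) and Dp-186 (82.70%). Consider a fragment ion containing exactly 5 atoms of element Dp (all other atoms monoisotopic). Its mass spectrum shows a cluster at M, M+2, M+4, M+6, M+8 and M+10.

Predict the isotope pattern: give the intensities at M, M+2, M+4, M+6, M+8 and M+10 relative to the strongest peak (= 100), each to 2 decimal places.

0.04 : 0.92 : 8.75 : 41.84 : 100.00 : 95.61

Each Dp atom is independently Dp-184 (p = 0.1730) or Dp-186 (q = 0.8270); the cluster is the binomial expansion (p + q)^5.
P(M) = 0.1730^5 = 0.000155
P(M+2) = 5 × 0.1730^4 × 0.8270^1 = 0.003704
P(M+4) = 10 × 0.1730^3 × 0.8270^2 = 0.035412
P(M+6) = 10 × 0.1730^2 × 0.8270^3 = 0.169281
P(M+8) = 5 × 0.1730^1 × 0.8270^4 = 0.404611
P(M+10) = 0.8270^5 = 0.386837
The M+8 peak is largest (0.404611); scaling to 100 gives 0.04 : 0.92 : 8.75 : 41.84 : 100.00 : 95.61.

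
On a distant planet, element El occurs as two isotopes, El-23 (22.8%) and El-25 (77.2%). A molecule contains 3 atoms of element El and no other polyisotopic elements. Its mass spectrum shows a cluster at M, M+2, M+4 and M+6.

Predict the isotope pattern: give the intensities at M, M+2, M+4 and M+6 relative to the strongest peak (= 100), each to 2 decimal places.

2.58 : 26.17 : 88.60 : 100.00

The 3 El atoms are independent, so intensities follow the terms of (0.228 + 0.772)^3.
P(M) = 0.228^3 = 0.011852
P(M+2) = 3 × 0.228^2 × 0.772^1 = 0.120395
P(M+4) = 3 × 0.228^1 × 0.772^2 = 0.407653
P(M+6) = 0.772^3 = 0.460100
The M+6 peak is largest (0.460100); scaling to 100 gives 2.58 : 26.17 : 88.60 : 100.00.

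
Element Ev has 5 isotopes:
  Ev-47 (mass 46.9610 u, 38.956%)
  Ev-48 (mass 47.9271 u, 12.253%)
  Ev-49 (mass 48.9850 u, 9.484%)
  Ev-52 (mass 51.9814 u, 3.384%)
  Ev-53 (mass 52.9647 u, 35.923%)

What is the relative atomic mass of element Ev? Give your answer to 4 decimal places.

49.5979 u

The abundance-weighted mean is 0.38956 × 46.9610 + 0.12253 × 47.9271 + 0.09484 × 48.9850 + 0.03384 × 51.9814 + 0.35923 × 52.9647
= 18.29413 + 5.87251 + 4.64574 + 1.75905 + 19.02651 = 49.59794 u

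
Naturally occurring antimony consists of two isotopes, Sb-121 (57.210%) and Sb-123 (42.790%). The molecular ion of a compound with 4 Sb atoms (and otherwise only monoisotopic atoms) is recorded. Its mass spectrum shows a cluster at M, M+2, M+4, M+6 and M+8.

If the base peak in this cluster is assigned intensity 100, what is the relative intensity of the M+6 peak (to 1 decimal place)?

Binomial terms of (0.57210 + 0.42790)^4: M 0.1071, M+2 0.3205, M+4 0.3596, M+6 0.1793, M+8 0.0335 → M+4 is the base peak.
P(M+4) = C(4,2) × 0.57210^2 × 0.42790^2 = 6 × 0.32729841 × 0.18309841 = 0.359567 (base)
P(M+6) = C(4,3) × 0.57210^1 × 0.42790^3 = 4 × 0.5721 × 0.07834781 = 0.179291
Relative intensity = 0.179291 / 0.359567 × 100 = 49.9

49.9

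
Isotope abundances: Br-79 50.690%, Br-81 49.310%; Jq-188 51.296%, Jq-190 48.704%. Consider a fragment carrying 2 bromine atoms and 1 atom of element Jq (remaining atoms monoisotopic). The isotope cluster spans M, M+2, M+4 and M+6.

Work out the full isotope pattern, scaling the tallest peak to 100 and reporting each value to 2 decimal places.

34.54 : 100.00 : 96.49 : 31.04

Bromine pattern (n=2): 0.25694761 : 0.49990478 : 0.24314761
Element Jq pattern (n=1): 0.51296 : 0.48704
Convolve the two distributions (both contribute in 2-u steps):
  M: 0.25694761×0.51296 = 0.131804
  M+2: 0.25694761×0.48704 + 0.49990478×0.51296 = 0.381575
  M+4: 0.49990478×0.48704 + 0.24314761×0.51296 = 0.368199
  M+6: 0.24314761×0.48704 = 0.118423
Scale to base peak (0.381575) = 100: 34.54 : 100.00 : 96.49 : 31.04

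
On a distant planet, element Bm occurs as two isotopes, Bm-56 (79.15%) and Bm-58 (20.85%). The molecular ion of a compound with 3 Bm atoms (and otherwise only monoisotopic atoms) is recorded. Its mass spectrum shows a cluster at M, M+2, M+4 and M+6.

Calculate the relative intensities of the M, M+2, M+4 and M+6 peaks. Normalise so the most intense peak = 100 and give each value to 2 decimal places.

100.00 : 79.03 : 20.82 : 1.83

The 3 Bm atoms are independent, so intensities follow the terms of (0.7915 + 0.2085)^3.
P(M) = 0.7915^3 = 0.495853
P(M+2) = 3 × 0.7915^2 × 0.2085^1 = 0.391858
P(M+4) = 3 × 0.7915^1 × 0.2085^2 = 0.103225
P(M+6) = 0.2085^3 = 0.009064
The M peak is largest (0.495853); scaling to 100 gives 100.00 : 79.03 : 20.82 : 1.83.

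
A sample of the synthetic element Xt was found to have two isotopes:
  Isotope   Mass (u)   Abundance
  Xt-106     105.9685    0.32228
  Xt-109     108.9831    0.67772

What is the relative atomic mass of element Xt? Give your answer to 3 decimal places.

Average mass = Σ (abundance × isotope mass) = 0.32228 × 105.9685 + 0.67772 × 108.9831
= 34.15153 + 73.86003 = 108.01156 u

108.012 u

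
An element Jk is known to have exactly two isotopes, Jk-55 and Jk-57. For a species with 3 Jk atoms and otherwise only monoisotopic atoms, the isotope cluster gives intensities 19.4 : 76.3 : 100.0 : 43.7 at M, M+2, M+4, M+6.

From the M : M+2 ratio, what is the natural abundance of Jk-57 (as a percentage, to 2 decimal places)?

Let p = fractional abundance of Jk-55. I(M+2)/I(M) = [C(3,1)·p^2·(1−p)] / p^3 = 3·(1−p)/p = 76.3/19.4 = 3.9330
(1−p)/p = 3.9330/3 = 1.3110  ⇒  p = 1/(1 + 1.3110) = 0.4327
Jk-55: 43.27%, Jk-57: 56.73%.

56.73%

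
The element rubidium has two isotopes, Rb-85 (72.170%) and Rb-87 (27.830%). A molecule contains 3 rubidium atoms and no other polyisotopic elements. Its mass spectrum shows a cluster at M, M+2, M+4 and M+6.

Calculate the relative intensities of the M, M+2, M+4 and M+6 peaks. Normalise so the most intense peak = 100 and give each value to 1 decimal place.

86.4 : 100.0 : 38.6 : 5.0

Each Rb atom is independently Rb-85 (p = 0.72170) or Rb-87 (q = 0.27830); the cluster is the binomial expansion (p + q)^3.
P(M) = 0.72170^3 = 0.375898
P(M+2) = 3 × 0.72170^2 × 0.27830^1 = 0.434858
P(M+4) = 3 × 0.72170^1 × 0.27830^2 = 0.167689
P(M+6) = 0.27830^3 = 0.021555
The M+2 peak is largest (0.434858); scaling to 100 gives 86.4 : 100.0 : 38.6 : 5.0.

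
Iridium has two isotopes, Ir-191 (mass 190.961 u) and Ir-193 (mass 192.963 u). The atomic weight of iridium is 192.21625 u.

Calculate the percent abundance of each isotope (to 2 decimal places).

Ir-191: 37.30%, Ir-193: 62.70%

Writing the weighted mean with unknown fraction x of Ir-191:
190.961·x + 192.963·(1 − x) = 192.21625
(190.961 − 192.963)·x = 192.21625 − 192.963
x = -0.74675 / -2.002 = 0.37300 → 37.30% Ir-191, 62.70% Ir-193.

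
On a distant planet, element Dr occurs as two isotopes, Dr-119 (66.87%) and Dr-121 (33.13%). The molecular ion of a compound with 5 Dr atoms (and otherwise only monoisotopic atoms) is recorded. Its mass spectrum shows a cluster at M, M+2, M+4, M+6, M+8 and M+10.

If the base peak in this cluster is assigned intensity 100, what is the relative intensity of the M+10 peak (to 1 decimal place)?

Binomial terms of (0.6687 + 0.3313)^5: M 0.1337, M+2 0.3312, M+4 0.3282, M+6 0.1626, M+8 0.0403, M+10 0.0040 → M+2 is the base peak.
P(M+2) = C(5,1) × 0.6687^4 × 0.3313^1 = 5 × 0.19995179 × 0.3313 = 0.331220 (base)
P(M+10) = C(5,5) × 0.6687^0 × 0.3313^5 = 1 × 1.0000 × 0.00399123 = 0.003991
Relative intensity = 0.003991 / 0.331220 × 100 = 1.2

1.2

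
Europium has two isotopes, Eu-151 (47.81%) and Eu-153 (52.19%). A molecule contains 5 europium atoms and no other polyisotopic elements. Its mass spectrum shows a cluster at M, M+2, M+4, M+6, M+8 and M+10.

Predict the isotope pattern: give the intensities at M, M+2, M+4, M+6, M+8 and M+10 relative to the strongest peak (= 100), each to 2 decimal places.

7.69 : 41.96 : 91.61 : 100.00 : 54.58 : 11.92

The 5 Eu atoms are independent, so intensities follow the terms of (0.4781 + 0.5219)^5.
P(M) = 0.4781^5 = 0.024980
P(M+2) = 5 × 0.4781^4 × 0.5219^1 = 0.136343
P(M+4) = 10 × 0.4781^3 × 0.5219^2 = 0.297667
P(M+6) = 10 × 0.4781^2 × 0.5219^3 = 0.324937
P(M+8) = 5 × 0.4781^1 × 0.5219^4 = 0.177353
P(M+10) = 0.5219^5 = 0.038720
The M+6 peak is largest (0.324937); scaling to 100 gives 7.69 : 41.96 : 91.61 : 100.00 : 54.58 : 11.92.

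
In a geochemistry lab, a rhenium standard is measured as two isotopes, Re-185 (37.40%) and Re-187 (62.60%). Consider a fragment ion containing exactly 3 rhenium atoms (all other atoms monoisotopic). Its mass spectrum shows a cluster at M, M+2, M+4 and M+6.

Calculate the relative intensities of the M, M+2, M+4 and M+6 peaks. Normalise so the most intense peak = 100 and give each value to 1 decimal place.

11.9 : 59.7 : 100.0 : 55.8

The 3 Re atoms are independent, so intensities follow the terms of (0.3740 + 0.6260)^3.
P(M) = 0.3740^3 = 0.052314
P(M+2) = 3 × 0.3740^2 × 0.6260^1 = 0.262687
P(M+4) = 3 × 0.3740^1 × 0.6260^2 = 0.439685
P(M+6) = 0.6260^3 = 0.245314
The M+4 peak is largest (0.439685); scaling to 100 gives 11.9 : 59.7 : 100.0 : 55.8.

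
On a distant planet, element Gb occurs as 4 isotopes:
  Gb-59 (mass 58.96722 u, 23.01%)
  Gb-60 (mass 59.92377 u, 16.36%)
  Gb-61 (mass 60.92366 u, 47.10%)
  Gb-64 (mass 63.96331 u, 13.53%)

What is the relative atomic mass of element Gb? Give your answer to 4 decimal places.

60.7212 u

Weight each isotope mass by its fractional abundance: 0.2301 × 58.96722 + 0.1636 × 59.92377 + 0.4710 × 60.92366 + 0.1353 × 63.96331
= 13.568357 + 9.803529 + 28.695044 + 8.654236 = 60.721166 u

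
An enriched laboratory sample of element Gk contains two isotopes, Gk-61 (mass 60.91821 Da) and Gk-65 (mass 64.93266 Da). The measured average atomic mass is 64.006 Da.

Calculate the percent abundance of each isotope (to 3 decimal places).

Gk-61: 23.083%, Gk-65: 76.917%

Let x be the fractional abundance of Gk-61; then Gk-65 has abundance 1 − x.
60.91821·x + 64.93266·(1 − x) = 64.006
(60.91821 − 64.93266)·x = 64.006 − 64.93266
x = -0.92666 / -4.01445 = 0.23083 → 23.083% Gk-61, 76.917% Gk-65.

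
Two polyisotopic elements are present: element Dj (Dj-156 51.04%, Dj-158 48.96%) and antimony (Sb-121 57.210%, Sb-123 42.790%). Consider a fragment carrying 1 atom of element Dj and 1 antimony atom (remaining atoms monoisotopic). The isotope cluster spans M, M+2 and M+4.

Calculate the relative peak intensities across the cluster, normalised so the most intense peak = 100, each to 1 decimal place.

Element Dj pattern (n=1): 0.5104 : 0.4896
Antimony pattern (n=1): 0.5721 : 0.4279
Convolve the two distributions (both contribute in 2-u steps):
  M: 0.5104×0.5721 = 0.292000
  M+2: 0.5104×0.4279 + 0.4896×0.5721 = 0.498500
  M+4: 0.4896×0.4279 = 0.209500
Scale to base peak (0.498500) = 100: 58.6 : 100.0 : 42.0

58.6 : 100.0 : 42.0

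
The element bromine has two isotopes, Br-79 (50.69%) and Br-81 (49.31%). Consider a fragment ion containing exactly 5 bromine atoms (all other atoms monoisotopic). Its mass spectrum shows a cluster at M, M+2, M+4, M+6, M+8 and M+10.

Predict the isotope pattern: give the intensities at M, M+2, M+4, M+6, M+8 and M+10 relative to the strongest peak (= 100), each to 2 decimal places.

Each Br atom is independently Br-79 (p = 0.5069) or Br-81 (q = 0.4931); the cluster is the binomial expansion (p + q)^5.
P(M) = 0.5069^5 = 0.033467
P(M+2) = 5 × 0.5069^4 × 0.4931^1 = 0.162777
P(M+4) = 10 × 0.5069^3 × 0.4931^2 = 0.316692
P(M+6) = 10 × 0.5069^2 × 0.4931^3 = 0.308070
P(M+8) = 5 × 0.5069^1 × 0.4931^4 = 0.149842
P(M+10) = 0.4931^5 = 0.029152
The M+4 peak is largest (0.316692); scaling to 100 gives 10.57 : 51.40 : 100.00 : 97.28 : 47.31 : 9.21.

10.57 : 51.40 : 100.00 : 97.28 : 47.31 : 9.21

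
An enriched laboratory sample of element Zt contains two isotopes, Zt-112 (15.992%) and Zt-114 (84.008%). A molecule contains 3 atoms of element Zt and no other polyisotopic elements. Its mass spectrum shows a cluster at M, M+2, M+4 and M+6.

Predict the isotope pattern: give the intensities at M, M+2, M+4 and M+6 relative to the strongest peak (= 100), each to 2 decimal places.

The 3 Zt atoms are independent, so intensities follow the terms of (0.15992 + 0.84008)^3.
P(M) = 0.15992^3 = 0.004090
P(M+2) = 3 × 0.15992^2 × 0.84008^1 = 0.064454
P(M+4) = 3 × 0.15992^1 × 0.84008^2 = 0.338583
P(M+6) = 0.84008^3 = 0.592873
The M+6 peak is largest (0.592873); scaling to 100 gives 0.69 : 10.87 : 57.11 : 100.00.

0.69 : 10.87 : 57.11 : 100.00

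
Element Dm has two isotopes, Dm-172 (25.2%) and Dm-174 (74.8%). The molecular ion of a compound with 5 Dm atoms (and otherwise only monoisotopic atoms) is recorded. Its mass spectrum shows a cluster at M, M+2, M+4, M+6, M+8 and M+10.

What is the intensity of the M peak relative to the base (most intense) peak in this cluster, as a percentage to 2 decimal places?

0.26%

Term probabilities: M 0.0010, M+2 0.0151, M+4 0.0895, M+6 0.2658, M+8 0.3944, M+10 0.2342. Base peak = M+8.
P(M+8) = C(5,4) × 0.252^1 × 0.748^4 = 5 × 0.2520 × 0.31304473 = 0.394436 (base)
P(M) = C(5,0) × 0.252^5 × 0.748^0 = 1 × 0.00101626 × 1.0000 = 0.001016
Relative intensity = 0.001016 / 0.394436 × 100 = 0.26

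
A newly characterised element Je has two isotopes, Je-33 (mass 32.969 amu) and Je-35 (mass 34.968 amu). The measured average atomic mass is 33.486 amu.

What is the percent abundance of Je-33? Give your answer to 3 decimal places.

With x = fraction of Je-33 (so Je-35 is 1 − x):
32.969·x + 34.968·(1 − x) = 33.486
(32.969 − 34.968)·x = 33.486 − 34.968
x = -1.482 / -1.999 = 0.74137 → 74.137% Je-33, 25.863% Je-35.

74.137%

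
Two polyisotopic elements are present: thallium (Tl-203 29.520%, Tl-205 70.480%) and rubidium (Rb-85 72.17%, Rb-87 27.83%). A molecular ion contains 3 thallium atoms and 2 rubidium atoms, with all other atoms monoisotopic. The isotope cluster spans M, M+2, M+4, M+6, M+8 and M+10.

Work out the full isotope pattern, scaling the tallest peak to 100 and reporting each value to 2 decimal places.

3.59 : 28.47 : 81.73 : 100.00 : 46.80 : 7.26

Thallium pattern (n=3): 0.02572463 : 0.18425524 : 0.43991564 : 0.35010449
Rubidium pattern (n=2): 0.52085089 : 0.40169822 : 0.07745089
Convolve the two distributions (both contribute in 2-u steps):
  M: 0.02572463×0.52085089 = 0.013399
  M+2: 0.02572463×0.40169822 + 0.18425524×0.52085089 = 0.106303
  M+4: 0.02572463×0.07745089 + 0.18425524×0.40169822 + 0.43991564×0.52085089 = 0.305138
  M+6: 0.18425524×0.07745089 + 0.43991564×0.40169822 + 0.35010449×0.52085089 = 0.373336
  M+8: 0.43991564×0.07745089 + 0.35010449×0.40169822 = 0.174708
  M+10: 0.35010449×0.07745089 = 0.027116
Scale to base peak (0.373336) = 100: 3.59 : 28.47 : 81.73 : 100.00 : 46.80 : 7.26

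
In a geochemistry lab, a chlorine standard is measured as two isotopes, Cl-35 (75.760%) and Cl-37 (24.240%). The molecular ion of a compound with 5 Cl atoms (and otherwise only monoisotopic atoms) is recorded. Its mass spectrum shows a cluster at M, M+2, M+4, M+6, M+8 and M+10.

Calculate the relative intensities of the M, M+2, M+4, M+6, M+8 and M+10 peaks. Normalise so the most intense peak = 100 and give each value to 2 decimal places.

Expanding (0.75760 + 0.24240)^5:
P(M) = 0.75760^5 = 0.249574
P(M+2) = 5 × 0.75760^4 × 0.24240^1 = 0.399266
P(M+4) = 10 × 0.75760^3 × 0.24240^2 = 0.255497
P(M+6) = 10 × 0.75760^2 × 0.24240^3 = 0.081748
P(M+8) = 5 × 0.75760^1 × 0.24240^4 = 0.013078
P(M+10) = 0.24240^5 = 0.000837
The M+2 peak is largest (0.399266); scaling to 100 gives 62.51 : 100.00 : 63.99 : 20.47 : 3.28 : 0.21.

62.51 : 100.00 : 63.99 : 20.47 : 3.28 : 0.21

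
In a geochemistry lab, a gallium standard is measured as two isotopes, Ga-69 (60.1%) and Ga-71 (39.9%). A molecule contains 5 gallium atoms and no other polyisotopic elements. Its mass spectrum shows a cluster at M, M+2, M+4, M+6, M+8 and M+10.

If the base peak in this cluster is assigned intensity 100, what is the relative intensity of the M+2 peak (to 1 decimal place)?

Binomial terms of (0.601 + 0.399)^5: M 0.0784, M+2 0.2603, M+4 0.3456, M+6 0.2294, M+8 0.0762, M+10 0.0101 → M+4 is the base peak.
P(M+4) = C(5,2) × 0.601^3 × 0.399^2 = 10 × 0.2170818 × 0.159201 = 0.345596 (base)
P(M+2) = C(5,1) × 0.601^4 × 0.399^1 = 5 × 0.13046616 × 0.3990 = 0.260280
Relative intensity = 0.260280 / 0.345596 × 100 = 75.3

75.3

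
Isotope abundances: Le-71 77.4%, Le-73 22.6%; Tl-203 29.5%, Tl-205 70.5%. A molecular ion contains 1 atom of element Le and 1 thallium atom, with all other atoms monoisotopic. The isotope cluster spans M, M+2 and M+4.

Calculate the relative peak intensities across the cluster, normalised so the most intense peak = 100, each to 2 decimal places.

Element Le pattern (n=1): 0.7740 : 0.2260
Thallium pattern (n=1): 0.2950 : 0.7050
Convolve the two distributions (both contribute in 2-u steps):
  M: 0.7740×0.2950 = 0.228330
  M+2: 0.7740×0.7050 + 0.2260×0.2950 = 0.612340
  M+4: 0.2260×0.7050 = 0.159330
Scale to base peak (0.612340) = 100: 37.29 : 100.00 : 26.02

37.29 : 100.00 : 26.02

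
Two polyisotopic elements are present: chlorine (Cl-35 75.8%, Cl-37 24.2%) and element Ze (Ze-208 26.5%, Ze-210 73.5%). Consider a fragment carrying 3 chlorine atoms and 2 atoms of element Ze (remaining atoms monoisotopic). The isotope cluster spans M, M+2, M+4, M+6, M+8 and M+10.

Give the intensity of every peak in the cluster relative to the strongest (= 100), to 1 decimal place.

7.5 : 48.9 : 100.0 : 68.3 : 19.0 : 1.9

Chlorine pattern (n=3): 0.43551951 : 0.41713346 : 0.13317454 : 0.01417249
Element Ze pattern (n=2): 0.070225 : 0.38955 : 0.540225
Convolve the two distributions (both contribute in 2-u steps):
  M: 0.43551951×0.070225 = 0.030584
  M+2: 0.43551951×0.38955 + 0.41713346×0.070225 = 0.198950
  M+4: 0.43551951×0.540225 + 0.41713346×0.38955 + 0.13317454×0.070225 = 0.407125
  M+6: 0.41713346×0.540225 + 0.13317454×0.38955 + 0.01417249×0.070225 = 0.278219
  M+8: 0.13317454×0.540225 + 0.01417249×0.38955 = 0.077465
  M+10: 0.01417249×0.540225 = 0.007656
Scale to base peak (0.407125) = 100: 7.5 : 48.9 : 100.0 : 68.3 : 19.0 : 1.9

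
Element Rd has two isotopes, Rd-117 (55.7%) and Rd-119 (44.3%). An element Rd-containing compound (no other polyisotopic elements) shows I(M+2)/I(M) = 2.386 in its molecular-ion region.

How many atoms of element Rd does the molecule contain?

The M+2/M ratio from n Rd atoms is n · q/p = n · 0.443/0.557.
n = 2.386 × 0.557/0.443 = 3.00 ≈ 3

3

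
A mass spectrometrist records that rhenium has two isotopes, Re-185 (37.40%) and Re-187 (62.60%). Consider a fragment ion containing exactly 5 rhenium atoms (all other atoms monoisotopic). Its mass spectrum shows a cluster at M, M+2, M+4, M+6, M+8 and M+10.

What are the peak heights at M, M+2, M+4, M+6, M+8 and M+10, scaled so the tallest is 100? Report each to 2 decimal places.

2.13 : 17.85 : 59.74 : 100.00 : 83.69 : 28.02

Expanding (0.3740 + 0.6260)^5:
P(M) = 0.3740^5 = 0.007317
P(M+2) = 5 × 0.3740^4 × 0.6260^1 = 0.061239
P(M+4) = 10 × 0.3740^3 × 0.6260^2 = 0.205005
P(M+6) = 10 × 0.3740^2 × 0.6260^3 = 0.343136
P(M+8) = 5 × 0.3740^1 × 0.6260^4 = 0.287170
P(M+10) = 0.6260^5 = 0.096133
The M+6 peak is largest (0.343136); scaling to 100 gives 2.13 : 17.85 : 59.74 : 100.00 : 83.69 : 28.02.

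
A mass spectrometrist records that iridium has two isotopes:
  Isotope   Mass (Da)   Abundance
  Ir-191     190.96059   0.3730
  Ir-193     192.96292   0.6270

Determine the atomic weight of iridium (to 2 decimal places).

Ar = Σ fᵢ·mᵢ = 0.3730 × 190.96059 + 0.6270 × 192.96292
= 71.228300 + 120.987751 = 192.216051 Da

192.22 Da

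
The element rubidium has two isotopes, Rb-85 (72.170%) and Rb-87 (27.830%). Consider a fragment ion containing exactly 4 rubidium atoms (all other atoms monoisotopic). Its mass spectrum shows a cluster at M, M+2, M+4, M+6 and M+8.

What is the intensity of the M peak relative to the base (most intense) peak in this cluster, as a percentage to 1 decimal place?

64.8%

Term probabilities: M 0.2713, M+2 0.4184, M+4 0.2420, M+6 0.0622, M+8 0.0060. Base peak = M+2.
P(M+2) = C(4,1) × 0.72170^3 × 0.27830^1 = 4 × 0.37589809 × 0.2783 = 0.418450 (base)
P(M) = C(4,0) × 0.72170^4 × 0.27830^0 = 1 × 0.27128565 × 1.0000 = 0.271286
Relative intensity = 0.271286 / 0.418450 × 100 = 64.8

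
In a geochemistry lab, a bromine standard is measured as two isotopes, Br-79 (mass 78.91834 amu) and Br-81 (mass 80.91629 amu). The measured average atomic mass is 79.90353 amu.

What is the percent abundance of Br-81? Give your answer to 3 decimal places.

Writing the weighted mean with unknown fraction x of Br-79:
78.91834·x + 80.91629·(1 − x) = 79.90353
(78.91834 − 80.91629)·x = 79.90353 − 80.91629
x = -1.01276 / -1.99795 = 0.50690 → 50.690% Br-79, 49.310% Br-81.

49.310%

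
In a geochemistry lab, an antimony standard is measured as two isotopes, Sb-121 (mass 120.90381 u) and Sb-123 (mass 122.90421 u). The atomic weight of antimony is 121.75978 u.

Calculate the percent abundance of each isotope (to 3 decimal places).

With x = fraction of Sb-121 (so Sb-123 is 1 − x):
120.90381·x + 122.90421·(1 − x) = 121.75978
(120.90381 − 122.90421)·x = 121.75978 − 122.90421
x = -1.14443 / -2.00040 = 0.57210 → 57.210% Sb-121, 42.790% Sb-123.

Sb-121: 57.210%, Sb-123: 42.790%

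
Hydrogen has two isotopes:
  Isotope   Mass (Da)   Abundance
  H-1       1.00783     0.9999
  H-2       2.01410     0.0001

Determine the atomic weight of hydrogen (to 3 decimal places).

1.008 Da

Average mass = Σ (abundance × isotope mass) = 0.9999 × 1.00783 + 0.0001 × 2.01410
= 1.007729 + 0.000201 = 1.007930 Da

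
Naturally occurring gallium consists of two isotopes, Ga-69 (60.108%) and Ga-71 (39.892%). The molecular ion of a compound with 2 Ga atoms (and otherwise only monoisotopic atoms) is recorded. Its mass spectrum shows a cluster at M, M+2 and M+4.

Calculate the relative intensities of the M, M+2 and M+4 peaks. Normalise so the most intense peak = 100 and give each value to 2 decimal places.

75.34 : 100.00 : 33.18

Expanding (0.60108 + 0.39892)^2:
P(M) = 0.60108^2 = 0.361297
P(M+2) = 2 × 0.60108^1 × 0.39892^1 = 0.479566
P(M+4) = 0.39892^2 = 0.159137
The M+2 peak is largest (0.479566); scaling to 100 gives 75.34 : 100.00 : 33.18.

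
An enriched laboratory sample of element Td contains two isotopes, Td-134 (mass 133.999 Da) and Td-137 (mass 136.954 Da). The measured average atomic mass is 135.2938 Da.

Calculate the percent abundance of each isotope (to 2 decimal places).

Let x be the fractional abundance of Td-134; then Td-137 has abundance 1 − x.
133.999·x + 136.954·(1 − x) = 135.2938
(133.999 − 136.954)·x = 135.2938 − 136.954
x = -1.6602 / -2.955 = 0.56183 → 56.18% Td-134, 43.82% Td-137.

Td-134: 56.18%, Td-137: 43.82%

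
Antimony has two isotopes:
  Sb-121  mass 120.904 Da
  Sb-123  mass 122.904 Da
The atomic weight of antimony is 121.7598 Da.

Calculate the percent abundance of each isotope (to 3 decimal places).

Writing the weighted mean with unknown fraction x of Sb-121:
120.904·x + 122.904·(1 − x) = 121.7598
(120.904 − 122.904)·x = 121.7598 − 122.904
x = -1.1442 / -2.000 = 0.57210 → 57.210% Sb-121, 42.790% Sb-123.

Sb-121: 57.210%, Sb-123: 42.790%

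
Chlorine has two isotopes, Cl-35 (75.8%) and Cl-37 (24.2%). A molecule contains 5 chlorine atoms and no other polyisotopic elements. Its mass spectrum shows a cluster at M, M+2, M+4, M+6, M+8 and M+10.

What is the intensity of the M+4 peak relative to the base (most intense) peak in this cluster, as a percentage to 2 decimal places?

Binomial terms of (0.758 + 0.242)^5: M 0.2502, M+2 0.3994, M+4 0.2551, M+6 0.0814, M+8 0.0130, M+10 0.0008 → M+2 is the base peak.
P(M+2) = C(5,1) × 0.758^4 × 0.242^1 = 5 × 0.33012379 × 0.2420 = 0.399450 (base)
P(M+4) = C(5,2) × 0.758^3 × 0.242^2 = 10 × 0.43551951 × 0.058564 = 0.255058
Relative intensity = 0.255058 / 0.399450 × 100 = 63.85

63.85%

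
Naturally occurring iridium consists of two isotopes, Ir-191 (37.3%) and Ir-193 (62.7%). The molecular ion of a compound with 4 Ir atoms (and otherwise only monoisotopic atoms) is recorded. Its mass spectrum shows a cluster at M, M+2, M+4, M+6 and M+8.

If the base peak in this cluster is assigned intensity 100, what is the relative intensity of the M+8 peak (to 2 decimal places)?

Term probabilities: M 0.0194, M+2 0.1302, M+4 0.3282, M+6 0.3678, M+8 0.1546. Base peak = M+6.
P(M+6) = C(4,3) × 0.373^1 × 0.627^3 = 4 × 0.3730 × 0.24649188 = 0.367766 (base)
P(M+8) = C(4,4) × 0.373^0 × 0.627^4 = 1 × 1.0000 × 0.15455041 = 0.154550
Relative intensity = 0.154550 / 0.367766 × 100 = 42.02

42.02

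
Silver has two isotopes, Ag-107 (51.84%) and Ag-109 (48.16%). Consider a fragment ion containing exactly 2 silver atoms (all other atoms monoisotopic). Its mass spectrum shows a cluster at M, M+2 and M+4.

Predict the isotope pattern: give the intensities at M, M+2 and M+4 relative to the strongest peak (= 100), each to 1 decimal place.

53.8 : 100.0 : 46.5

Expanding (0.5184 + 0.4816)^2:
P(M) = 0.5184^2 = 0.268739
P(M+2) = 2 × 0.5184^1 × 0.4816^1 = 0.499323
P(M+4) = 0.4816^2 = 0.231939
The M+2 peak is largest (0.499323); scaling to 100 gives 53.8 : 100.0 : 46.5.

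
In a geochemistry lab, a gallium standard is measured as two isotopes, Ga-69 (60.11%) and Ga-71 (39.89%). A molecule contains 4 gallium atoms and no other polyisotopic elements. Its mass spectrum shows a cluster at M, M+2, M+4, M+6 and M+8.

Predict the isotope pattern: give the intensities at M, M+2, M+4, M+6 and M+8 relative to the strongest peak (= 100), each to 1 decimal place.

37.7 : 100.0 : 99.5 : 44.0 : 7.3

The 4 Ga atoms are independent, so intensities follow the terms of (0.6011 + 0.3989)^4.
P(M) = 0.6011^4 = 0.130553
P(M+2) = 4 × 0.6011^3 × 0.3989^1 = 0.346549
P(M+4) = 6 × 0.6011^2 × 0.3989^2 = 0.344963
P(M+6) = 4 × 0.6011^1 × 0.3989^3 = 0.152616
P(M+8) = 0.3989^4 = 0.025320
The M+2 peak is largest (0.346549); scaling to 100 gives 37.7 : 100.0 : 99.5 : 44.0 : 7.3.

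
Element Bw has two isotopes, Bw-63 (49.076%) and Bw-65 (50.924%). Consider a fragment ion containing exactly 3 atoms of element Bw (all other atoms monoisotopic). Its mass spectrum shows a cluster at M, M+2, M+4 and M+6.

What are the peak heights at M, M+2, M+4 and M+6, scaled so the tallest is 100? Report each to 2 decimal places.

Each Bw atom is independently Bw-63 (p = 0.49076) or Bw-65 (q = 0.50924); the cluster is the binomial expansion (p + q)^3.
P(M) = 0.49076^3 = 0.118197
P(M+2) = 3 × 0.49076^2 × 0.50924^1 = 0.367944
P(M+4) = 3 × 0.49076^1 × 0.50924^2 = 0.381800
P(M+6) = 0.50924^3 = 0.132059
The M+4 peak is largest (0.381800); scaling to 100 gives 30.96 : 96.37 : 100.00 : 34.59.

30.96 : 96.37 : 100.00 : 34.59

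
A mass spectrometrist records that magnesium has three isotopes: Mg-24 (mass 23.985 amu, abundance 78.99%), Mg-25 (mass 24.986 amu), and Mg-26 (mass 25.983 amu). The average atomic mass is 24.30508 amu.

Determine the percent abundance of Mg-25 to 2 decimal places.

The remaining 21.01% is split between Mg-25 (fraction x) and Mg-26 (fraction 0.2101 − x).
Substituting: 24.986x + 25.983(0.2101 − x) = 5.3593285
(24.986 − 25.983)x = -0.0996998  ⇒  x = 0.10000, y = 0.11010
Mg-25: 10.00%, Mg-26: 11.01%.

10.00%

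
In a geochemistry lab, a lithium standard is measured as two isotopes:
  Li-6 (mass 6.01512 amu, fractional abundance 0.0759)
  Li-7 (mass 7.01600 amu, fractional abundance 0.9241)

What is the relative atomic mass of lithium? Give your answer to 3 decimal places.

6.940 amu

Ar = Σ fᵢ·mᵢ = 0.0759 × 6.01512 + 0.9241 × 7.01600
= 0.456548 + 6.483486 = 6.940034 amu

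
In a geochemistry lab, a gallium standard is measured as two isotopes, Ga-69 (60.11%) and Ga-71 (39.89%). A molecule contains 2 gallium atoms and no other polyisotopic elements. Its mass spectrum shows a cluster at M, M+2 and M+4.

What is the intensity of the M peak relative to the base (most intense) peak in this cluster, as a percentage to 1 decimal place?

(0.6011 + 0.3989)^2 gives M 0.3613, M+2 0.4796, M+4 0.1591; the largest is M+2.
P(M+2) = C(2,1) × 0.6011^1 × 0.3989^1 = 2 × 0.6011 × 0.3989 = 0.479558 (base)
P(M) = C(2,0) × 0.6011^2 × 0.3989^0 = 1 × 0.36132121 × 1.0000 = 0.361321
Relative intensity = 0.361321 / 0.479558 × 100 = 75.3

75.3%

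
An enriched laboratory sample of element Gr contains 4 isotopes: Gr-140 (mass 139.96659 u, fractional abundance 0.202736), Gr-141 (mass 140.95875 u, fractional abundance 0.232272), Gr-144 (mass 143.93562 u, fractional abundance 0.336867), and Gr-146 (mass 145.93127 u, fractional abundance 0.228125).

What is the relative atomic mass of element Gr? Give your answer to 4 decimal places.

Average mass = Σ (abundance × isotope mass) = 0.202736 × 139.96659 + 0.232272 × 140.95875 + 0.336867 × 143.93562 + 0.228125 × 145.93127
= 28.376267 + 32.740771 + 48.487161 + 33.290571 = 142.894770 u

142.8948 u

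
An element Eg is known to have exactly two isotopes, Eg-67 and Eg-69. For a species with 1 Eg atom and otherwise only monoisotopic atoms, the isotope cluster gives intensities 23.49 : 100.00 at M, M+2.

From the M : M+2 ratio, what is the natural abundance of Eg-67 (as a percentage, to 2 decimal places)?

19.02%

Write p for the Eg-67 fraction. I(M+2)/I(M) = [C(1,1)·p^0·(1−p)] / p^1 = 1·(1−p)/p = 100.00/23.49 = 4.2571
(1−p)/p = 4.2571/1 = 4.2571  ⇒  p = 1/(1 + 4.2571) = 0.1902
Eg-67: 19.02%, Eg-69: 80.98%.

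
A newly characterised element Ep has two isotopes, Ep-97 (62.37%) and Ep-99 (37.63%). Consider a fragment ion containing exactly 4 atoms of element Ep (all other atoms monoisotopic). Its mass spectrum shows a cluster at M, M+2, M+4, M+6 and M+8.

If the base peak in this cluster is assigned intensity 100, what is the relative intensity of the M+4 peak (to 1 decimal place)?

90.5

(0.6237 + 0.3763)^4 gives M 0.1513, M+2 0.3652, M+4 0.3305, M+6 0.1329, M+8 0.0201; the largest is M+2.
P(M+2) = C(4,1) × 0.6237^3 × 0.3763^1 = 4 × 0.24262035 × 0.3763 = 0.365192 (base)
P(M+4) = C(4,2) × 0.6237^2 × 0.3763^2 = 6 × 0.38900169 × 0.14160169 = 0.330500
Relative intensity = 0.330500 / 0.365192 × 100 = 90.5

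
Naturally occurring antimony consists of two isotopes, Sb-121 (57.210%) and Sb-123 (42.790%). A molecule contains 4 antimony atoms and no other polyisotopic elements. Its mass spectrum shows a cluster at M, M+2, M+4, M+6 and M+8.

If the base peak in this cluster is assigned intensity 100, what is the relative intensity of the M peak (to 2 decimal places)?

29.79

(0.57210 + 0.42790)^4 gives M 0.1071, M+2 0.3205, M+4 0.3596, M+6 0.1793, M+8 0.0335; the largest is M+4.
P(M+4) = C(4,2) × 0.57210^2 × 0.42790^2 = 6 × 0.32729841 × 0.18309841 = 0.359567 (base)
P(M) = C(4,0) × 0.57210^4 × 0.42790^0 = 1 × 0.10712425 × 1.0000 = 0.107124
Relative intensity = 0.107124 / 0.359567 × 100 = 29.79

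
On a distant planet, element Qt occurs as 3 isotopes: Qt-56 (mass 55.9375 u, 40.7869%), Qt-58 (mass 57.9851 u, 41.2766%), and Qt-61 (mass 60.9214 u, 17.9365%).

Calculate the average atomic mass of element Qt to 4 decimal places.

57.6766 u

The abundance-weighted mean is 0.407869 × 55.9375 + 0.412766 × 57.9851 + 0.179365 × 60.9214
= 22.81517 + 23.93428 + 10.92717 = 57.67662 u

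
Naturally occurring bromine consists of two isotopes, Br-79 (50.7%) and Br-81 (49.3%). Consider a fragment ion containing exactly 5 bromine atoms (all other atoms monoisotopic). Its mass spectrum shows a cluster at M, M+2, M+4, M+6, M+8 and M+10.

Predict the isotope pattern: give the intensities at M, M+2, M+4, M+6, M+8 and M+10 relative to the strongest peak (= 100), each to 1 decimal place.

10.6 : 51.4 : 100.0 : 97.2 : 47.3 : 9.2

Expanding (0.507 + 0.493)^5:
P(M) = 0.507^5 = 0.033500
P(M+2) = 5 × 0.507^4 × 0.493^1 = 0.162873
P(M+4) = 10 × 0.507^3 × 0.493^2 = 0.316751
P(M+6) = 10 × 0.507^2 × 0.493^3 = 0.308004
P(M+8) = 5 × 0.507^1 × 0.493^4 = 0.149750
P(M+10) = 0.493^5 = 0.029123
The M+4 peak is largest (0.316751); scaling to 100 gives 10.6 : 51.4 : 100.0 : 97.2 : 47.3 : 9.2.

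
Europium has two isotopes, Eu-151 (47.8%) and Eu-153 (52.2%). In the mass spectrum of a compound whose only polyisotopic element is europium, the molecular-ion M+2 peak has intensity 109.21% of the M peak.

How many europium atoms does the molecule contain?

1

With n Eu atoms, P(M+2)/P(M) = C(n,1)·p^(n−1)q / p^n = n·q/p = n · 0.522/0.478.
n = 1.0921 × 0.478/0.522 = 1.00 ≈ 1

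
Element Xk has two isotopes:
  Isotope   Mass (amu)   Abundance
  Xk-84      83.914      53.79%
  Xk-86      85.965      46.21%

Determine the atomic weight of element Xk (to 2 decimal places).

Ar = Σ fᵢ·mᵢ = 0.5379 × 83.914 + 0.4621 × 85.965
= 45.1373 + 39.7244 = 84.8617 amu

84.86 amu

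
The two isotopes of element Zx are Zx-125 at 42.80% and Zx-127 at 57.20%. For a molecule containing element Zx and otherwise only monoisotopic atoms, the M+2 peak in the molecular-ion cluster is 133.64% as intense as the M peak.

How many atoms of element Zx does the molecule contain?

With n Zx atoms, P(M+2)/P(M) = C(n,1)·p^(n−1)q / p^n = n·q/p = n · 0.5720/0.4280.
n = 1.3364 × 0.4280/0.5720 = 1.00 ≈ 1

1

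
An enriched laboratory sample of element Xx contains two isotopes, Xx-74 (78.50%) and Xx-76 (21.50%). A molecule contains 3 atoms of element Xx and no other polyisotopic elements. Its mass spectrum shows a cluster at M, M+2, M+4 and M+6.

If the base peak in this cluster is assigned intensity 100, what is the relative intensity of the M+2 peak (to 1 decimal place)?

82.2

Term probabilities: M 0.4837, M+2 0.3975, M+4 0.1089, M+6 0.0099. Base peak = M.
P(M) = C(3,0) × 0.7850^3 × 0.2150^0 = 1 × 0.48373663 × 1.0000 = 0.483737 (base)
P(M+2) = C(3,1) × 0.7850^2 × 0.2150^1 = 3 × 0.616225 × 0.2150 = 0.397465
Relative intensity = 0.397465 / 0.483737 × 100 = 82.2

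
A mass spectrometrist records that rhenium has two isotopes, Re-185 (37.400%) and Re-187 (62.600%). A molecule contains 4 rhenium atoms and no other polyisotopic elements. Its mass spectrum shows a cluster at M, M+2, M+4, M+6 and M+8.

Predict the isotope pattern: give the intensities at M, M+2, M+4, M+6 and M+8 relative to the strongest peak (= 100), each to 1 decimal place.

5.3 : 35.7 : 89.6 : 100.0 : 41.8

Each Re atom is independently Re-185 (p = 0.37400) or Re-187 (q = 0.62600); the cluster is the binomial expansion (p + q)^4.
P(M) = 0.37400^4 = 0.019565
P(M+2) = 4 × 0.37400^3 × 0.62600^1 = 0.130993
P(M+4) = 6 × 0.37400^2 × 0.62600^2 = 0.328884
P(M+6) = 4 × 0.37400^1 × 0.62600^3 = 0.366990
P(M+8) = 0.62600^4 = 0.153567
The M+6 peak is largest (0.366990); scaling to 100 gives 5.3 : 35.7 : 89.6 : 100.0 : 41.8.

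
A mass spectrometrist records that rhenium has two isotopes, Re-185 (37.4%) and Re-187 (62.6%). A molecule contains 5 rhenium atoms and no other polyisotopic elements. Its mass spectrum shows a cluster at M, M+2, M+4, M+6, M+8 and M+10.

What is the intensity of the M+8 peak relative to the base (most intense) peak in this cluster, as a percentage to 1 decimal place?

83.7%

Binomial terms of (0.374 + 0.626)^5: M 0.0073, M+2 0.0612, M+4 0.2050, M+6 0.3431, M+8 0.2872, M+10 0.0961 → M+6 is the base peak.
P(M+6) = C(5,3) × 0.374^2 × 0.626^3 = 10 × 0.139876 × 0.24531438 = 0.343136 (base)
P(M+8) = C(5,4) × 0.374^1 × 0.626^4 = 5 × 0.3740 × 0.1535668 = 0.287170
Relative intensity = 0.287170 / 0.343136 × 100 = 83.7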